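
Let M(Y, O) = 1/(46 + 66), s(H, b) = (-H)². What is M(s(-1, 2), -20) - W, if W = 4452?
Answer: -498623/112 ≈ -4452.0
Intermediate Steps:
s(H, b) = H²
M(Y, O) = 1/112
M(s(-1, 2), -20) - W = 1/112 - 1*4452 = 1/112 - 4452 = -498623/112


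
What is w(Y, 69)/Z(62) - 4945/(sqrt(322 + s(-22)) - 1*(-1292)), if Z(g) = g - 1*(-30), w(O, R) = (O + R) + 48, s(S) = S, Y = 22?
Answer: -88949121/38386172 + 24725*sqrt(3)/834482 ≈ -2.2659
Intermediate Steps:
w(O, R) = 48 + O + R
Z(g) = 30 + g (Z(g) = g + 30 = 30 + g)
w(Y, 69)/Z(62) - 4945/(sqrt(322 + s(-22)) - 1*(-1292)) = (48 + 22 + 69)/(30 + 62) - 4945/(sqrt(322 - 22) - 1*(-1292)) = 139/92 - 4945/(sqrt(300) + 1292) = 139*(1/92) - 4945/(10*sqrt(3) + 1292) = 139/92 - 4945/(1292 + 10*sqrt(3))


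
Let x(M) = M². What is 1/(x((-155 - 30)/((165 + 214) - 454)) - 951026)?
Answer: -225/213979481 ≈ -1.0515e-6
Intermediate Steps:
1/(x((-155 - 30)/((165 + 214) - 454)) - 951026) = 1/(((-155 - 30)/((165 + 214) - 454))² - 951026) = 1/((-185/(379 - 454))² - 951026) = 1/((-185/(-75))² - 951026) = 1/((-185*(-1/75))² - 951026) = 1/((37/15)² - 951026) = 1/(1369/225 - 951026) = 1/(-213979481/225) = -225/213979481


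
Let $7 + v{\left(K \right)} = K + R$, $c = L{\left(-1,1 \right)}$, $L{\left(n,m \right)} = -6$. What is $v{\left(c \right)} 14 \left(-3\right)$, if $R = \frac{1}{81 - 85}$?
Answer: $\frac{1113}{2} \approx 556.5$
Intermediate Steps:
$c = -6$
$R = - \frac{1}{4}$ ($R = \frac{1}{81 - 85} = \frac{1}{-4} = - \frac{1}{4} \approx -0.25$)
$v{\left(K \right)} = - \frac{29}{4} + K$ ($v{\left(K \right)} = -7 + \left(K - \frac{1}{4}\right) = -7 + \left(- \frac{1}{4} + K\right) = - \frac{29}{4} + K$)
$v{\left(c \right)} 14 \left(-3\right) = \left(- \frac{29}{4} - 6\right) 14 \left(-3\right) = \left(- \frac{53}{4}\right) \left(-42\right) = \frac{1113}{2}$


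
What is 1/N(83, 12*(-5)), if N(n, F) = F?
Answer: -1/60 ≈ -0.016667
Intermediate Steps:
1/N(83, 12*(-5)) = 1/(12*(-5)) = 1/(-60) = -1/60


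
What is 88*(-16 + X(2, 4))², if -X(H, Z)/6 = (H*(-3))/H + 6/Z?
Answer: 4312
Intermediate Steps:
X(H, Z) = 18 - 36/Z (X(H, Z) = -6*((H*(-3))/H + 6/Z) = -6*((-3*H)/H + 6/Z) = -6*(-3 + 6/Z) = 18 - 36/Z)
88*(-16 + X(2, 4))² = 88*(-16 + (18 - 36/4))² = 88*(-16 + (18 - 36*¼))² = 88*(-16 + (18 - 9))² = 88*(-16 + 9)² = 88*(-7)² = 88*49 = 4312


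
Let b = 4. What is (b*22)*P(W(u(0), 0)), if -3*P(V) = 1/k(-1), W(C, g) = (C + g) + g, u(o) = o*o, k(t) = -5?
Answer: 88/15 ≈ 5.8667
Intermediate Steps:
u(o) = o²
W(C, g) = C + 2*g
P(V) = 1/15 (P(V) = -⅓/(-5) = -⅓*(-⅕) = 1/15)
(b*22)*P(W(u(0), 0)) = (4*22)*(1/15) = 88*(1/15) = 88/15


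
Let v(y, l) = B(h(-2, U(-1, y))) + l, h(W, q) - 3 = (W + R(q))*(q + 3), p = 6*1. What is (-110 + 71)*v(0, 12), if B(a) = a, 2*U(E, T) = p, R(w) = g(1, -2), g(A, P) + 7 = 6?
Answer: 117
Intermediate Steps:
g(A, P) = -1 (g(A, P) = -7 + 6 = -1)
R(w) = -1
p = 6
U(E, T) = 3 (U(E, T) = (½)*6 = 3)
h(W, q) = 3 + (-1 + W)*(3 + q) (h(W, q) = 3 + (W - 1)*(q + 3) = 3 + (-1 + W)*(3 + q))
v(y, l) = -15 + l (v(y, l) = (-1*3 + 3*(-2) - 2*3) + l = (-3 - 6 - 6) + l = -15 + l)
(-110 + 71)*v(0, 12) = (-110 + 71)*(-15 + 12) = -39*(-3) = 117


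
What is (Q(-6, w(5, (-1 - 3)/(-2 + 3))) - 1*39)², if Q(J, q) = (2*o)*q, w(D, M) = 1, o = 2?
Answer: 1225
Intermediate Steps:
Q(J, q) = 4*q (Q(J, q) = (2*2)*q = 4*q)
(Q(-6, w(5, (-1 - 3)/(-2 + 3))) - 1*39)² = (4*1 - 1*39)² = (4 - 39)² = (-35)² = 1225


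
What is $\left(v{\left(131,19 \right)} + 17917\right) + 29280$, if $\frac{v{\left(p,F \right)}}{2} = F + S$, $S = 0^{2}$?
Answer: $47235$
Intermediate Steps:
$S = 0$
$v{\left(p,F \right)} = 2 F$ ($v{\left(p,F \right)} = 2 \left(F + 0\right) = 2 F$)
$\left(v{\left(131,19 \right)} + 17917\right) + 29280 = \left(2 \cdot 19 + 17917\right) + 29280 = \left(38 + 17917\right) + 29280 = 17955 + 29280 = 47235$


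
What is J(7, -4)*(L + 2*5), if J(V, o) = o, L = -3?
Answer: -28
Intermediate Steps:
J(7, -4)*(L + 2*5) = -4*(-3 + 2*5) = -4*(-3 + 10) = -4*7 = -28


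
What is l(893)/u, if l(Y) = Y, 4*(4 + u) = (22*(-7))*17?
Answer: -1786/1317 ≈ -1.3561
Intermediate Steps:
u = -1317/2 (u = -4 + ((22*(-7))*17)/4 = -4 + (-154*17)/4 = -4 + (¼)*(-2618) = -4 - 1309/2 = -1317/2 ≈ -658.50)
l(893)/u = 893/(-1317/2) = 893*(-2/1317) = -1786/1317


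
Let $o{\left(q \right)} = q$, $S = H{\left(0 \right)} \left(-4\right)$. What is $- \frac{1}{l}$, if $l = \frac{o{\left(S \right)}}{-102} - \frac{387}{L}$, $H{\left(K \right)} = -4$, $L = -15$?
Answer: $- \frac{255}{6539} \approx -0.038997$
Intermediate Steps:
$S = 16$ ($S = \left(-4\right) \left(-4\right) = 16$)
$l = \frac{6539}{255}$ ($l = \frac{16}{-102} - \frac{387}{-15} = 16 \left(- \frac{1}{102}\right) - - \frac{129}{5} = - \frac{8}{51} + \frac{129}{5} = \frac{6539}{255} \approx 25.643$)
$- \frac{1}{l} = - \frac{1}{\frac{6539}{255}} = \left(-1\right) \frac{255}{6539} = - \frac{255}{6539}$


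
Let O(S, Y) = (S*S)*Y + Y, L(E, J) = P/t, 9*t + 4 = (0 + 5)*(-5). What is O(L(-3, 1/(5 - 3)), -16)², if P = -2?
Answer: 347449600/707281 ≈ 491.25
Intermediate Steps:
t = -29/9 (t = -4/9 + ((0 + 5)*(-5))/9 = -4/9 + (5*(-5))/9 = -4/9 + (⅑)*(-25) = -4/9 - 25/9 = -29/9 ≈ -3.2222)
L(E, J) = 18/29 (L(E, J) = -2/(-29/9) = -2*(-9/29) = 18/29)
O(S, Y) = Y + Y*S² (O(S, Y) = S²*Y + Y = Y*S² + Y = Y + Y*S²)
O(L(-3, 1/(5 - 3)), -16)² = (-16*(1 + (18/29)²))² = (-16*(1 + 324/841))² = (-16*1165/841)² = (-18640/841)² = 347449600/707281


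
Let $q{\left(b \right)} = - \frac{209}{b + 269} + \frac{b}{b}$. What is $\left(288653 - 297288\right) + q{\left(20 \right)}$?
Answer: $- \frac{2495435}{289} \approx -8634.7$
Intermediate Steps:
$q{\left(b \right)} = 1 - \frac{209}{269 + b}$ ($q{\left(b \right)} = - \frac{209}{269 + b} + 1 = 1 - \frac{209}{269 + b}$)
$\left(288653 - 297288\right) + q{\left(20 \right)} = \left(288653 - 297288\right) + \frac{60 + 20}{269 + 20} = -8635 + \frac{1}{289} \cdot 80 = -8635 + \frac{80}{289} = - \frac{2495435}{289}$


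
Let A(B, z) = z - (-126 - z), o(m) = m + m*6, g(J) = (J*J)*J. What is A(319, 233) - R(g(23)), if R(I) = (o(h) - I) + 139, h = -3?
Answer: 12641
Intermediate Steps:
g(J) = J³ (g(J) = J²*J = J³)
o(m) = 7*m (o(m) = m + 6*m = 7*m)
R(I) = 118 - I (R(I) = (7*(-3) - I) + 139 = (-21 - I) + 139 = 118 - I)
A(B, z) = 126 + 2*z (A(B, z) = z + (126 + z) = 126 + 2*z)
A(319, 233) - R(g(23)) = (126 + 2*233) - (118 - 1*23³) = (126 + 466) - (118 - 1*12167) = 592 - (118 - 12167) = 592 - 1*(-12049) = 592 + 12049 = 12641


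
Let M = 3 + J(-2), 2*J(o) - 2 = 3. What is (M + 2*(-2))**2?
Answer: 9/4 ≈ 2.2500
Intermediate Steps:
J(o) = 5/2 (J(o) = 1 + (1/2)*3 = 1 + 3/2 = 5/2)
M = 11/2 (M = 3 + 5/2 = 11/2 ≈ 5.5000)
(M + 2*(-2))**2 = (11/2 + 2*(-2))**2 = (11/2 - 4)**2 = (3/2)**2 = 9/4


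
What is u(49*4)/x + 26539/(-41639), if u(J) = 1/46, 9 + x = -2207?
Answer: -2705321143/4244513104 ≈ -0.63737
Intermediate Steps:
x = -2216 (x = -9 - 2207 = -2216)
u(J) = 1/46
u(49*4)/x + 26539/(-41639) = (1/46)/(-2216) + 26539/(-41639) = (1/46)*(-1/2216) + 26539*(-1/41639) = -1/101936 - 26539/41639 = -2705321143/4244513104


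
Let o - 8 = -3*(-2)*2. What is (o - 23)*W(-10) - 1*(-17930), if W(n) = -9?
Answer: 17957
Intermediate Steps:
o = 20 (o = 8 - 3*(-2)*2 = 8 + 6*2 = 8 + 12 = 20)
(o - 23)*W(-10) - 1*(-17930) = (20 - 23)*(-9) - 1*(-17930) = -3*(-9) + 17930 = 27 + 17930 = 17957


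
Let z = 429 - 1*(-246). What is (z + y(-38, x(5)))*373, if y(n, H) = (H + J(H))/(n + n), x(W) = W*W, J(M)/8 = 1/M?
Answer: 478136391/1900 ≈ 2.5165e+5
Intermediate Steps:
z = 675 (z = 429 + 246 = 675)
J(M) = 8/M
x(W) = W²
y(n, H) = (H + 8/H)/(2*n) (y(n, H) = (H + 8/H)/(n + n) = (H + 8/H)/((2*n)) = (H + 8/H)*(1/(2*n)) = (H + 8/H)/(2*n))
(z + y(-38, x(5)))*373 = (675 + (½)*(8 + (5²)²)/(5²*(-38)))*373 = (675 + (½)*(-1/38)*(8 + 25²)/25)*373 = (675 + (½)*(1/25)*(-1/38)*(8 + 625))*373 = (675 + (½)*(1/25)*(-1/38)*633)*373 = (675 - 633/1900)*373 = (1281867/1900)*373 = 478136391/1900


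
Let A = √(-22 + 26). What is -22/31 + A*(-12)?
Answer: -766/31 ≈ -24.710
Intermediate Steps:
A = 2 (A = √4 = 2)
-22/31 + A*(-12) = -22/31 + 2*(-12) = -22*1/31 - 24 = -22/31 - 24 = -766/31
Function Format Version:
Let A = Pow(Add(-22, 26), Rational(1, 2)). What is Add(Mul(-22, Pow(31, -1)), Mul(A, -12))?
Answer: Rational(-766, 31) ≈ -24.710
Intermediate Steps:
A = 2 (A = Pow(4, Rational(1, 2)) = 2)
Add(Mul(-22, Pow(31, -1)), Mul(A, -12)) = Add(Mul(-22, Pow(31, -1)), Mul(2, -12)) = Add(Mul(-22, Rational(1, 31)), -24) = Add(Rational(-22, 31), -24) = Rational(-766, 31)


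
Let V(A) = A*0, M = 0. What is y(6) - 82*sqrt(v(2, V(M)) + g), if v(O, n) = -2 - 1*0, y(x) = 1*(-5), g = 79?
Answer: -5 - 82*sqrt(77) ≈ -724.55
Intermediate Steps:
V(A) = 0
y(x) = -5
v(O, n) = -2 (v(O, n) = -2 + 0 = -2)
y(6) - 82*sqrt(v(2, V(M)) + g) = -5 - 82*sqrt(-2 + 79) = -5 - 82*sqrt(77)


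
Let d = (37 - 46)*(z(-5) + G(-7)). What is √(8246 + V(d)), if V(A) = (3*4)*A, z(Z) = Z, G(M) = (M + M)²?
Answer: I*√12382 ≈ 111.27*I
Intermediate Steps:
G(M) = 4*M² (G(M) = (2*M)² = 4*M²)
d = -1719 (d = (37 - 46)*(-5 + 4*(-7)²) = -9*(-5 + 4*49) = -9*(-5 + 196) = -9*191 = -1719)
V(A) = 12*A
√(8246 + V(d)) = √(8246 + 12*(-1719)) = √(8246 - 20628) = √(-12382) = I*√12382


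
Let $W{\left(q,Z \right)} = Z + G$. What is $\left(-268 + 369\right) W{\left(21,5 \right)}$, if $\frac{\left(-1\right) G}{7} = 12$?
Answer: $-7979$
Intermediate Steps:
$G = -84$ ($G = \left(-7\right) 12 = -84$)
$W{\left(q,Z \right)} = -84 + Z$ ($W{\left(q,Z \right)} = Z - 84 = -84 + Z$)
$\left(-268 + 369\right) W{\left(21,5 \right)} = \left(-268 + 369\right) \left(-84 + 5\right) = 101 \left(-79\right) = -7979$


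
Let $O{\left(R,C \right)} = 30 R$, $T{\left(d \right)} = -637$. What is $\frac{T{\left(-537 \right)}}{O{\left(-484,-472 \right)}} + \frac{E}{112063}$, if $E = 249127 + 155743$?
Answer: $\frac{5950096531}{1627154760} \approx 3.6567$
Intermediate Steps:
$E = 404870$
$\frac{T{\left(-537 \right)}}{O{\left(-484,-472 \right)}} + \frac{E}{112063} = - \frac{637}{30 \left(-484\right)} + \frac{404870}{112063} = - \frac{637}{-14520} + 404870 \cdot \frac{1}{112063} = \left(-637\right) \left(- \frac{1}{14520}\right) + \frac{404870}{112063} = \frac{637}{14520} + \frac{404870}{112063} = \frac{5950096531}{1627154760}$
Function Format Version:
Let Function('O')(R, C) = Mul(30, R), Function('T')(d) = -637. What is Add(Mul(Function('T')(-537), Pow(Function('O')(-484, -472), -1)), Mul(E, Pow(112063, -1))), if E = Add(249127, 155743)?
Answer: Rational(5950096531, 1627154760) ≈ 3.6567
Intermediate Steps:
E = 404870
Add(Mul(Function('T')(-537), Pow(Function('O')(-484, -472), -1)), Mul(E, Pow(112063, -1))) = Add(Mul(-637, Pow(Mul(30, -484), -1)), Mul(404870, Pow(112063, -1))) = Add(Mul(-637, Pow(-14520, -1)), Mul(404870, Rational(1, 112063))) = Add(Mul(-637, Rational(-1, 14520)), Rational(404870, 112063)) = Add(Rational(637, 14520), Rational(404870, 112063)) = Rational(5950096531, 1627154760)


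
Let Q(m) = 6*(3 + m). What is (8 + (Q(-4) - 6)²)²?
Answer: 23104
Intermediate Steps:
Q(m) = 18 + 6*m
(8 + (Q(-4) - 6)²)² = (8 + ((18 + 6*(-4)) - 6)²)² = (8 + ((18 - 24) - 6)²)² = (8 + (-6 - 6)²)² = (8 + (-12)²)² = (8 + 144)² = 152² = 23104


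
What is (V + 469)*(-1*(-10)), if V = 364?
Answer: 8330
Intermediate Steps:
(V + 469)*(-1*(-10)) = (364 + 469)*(-1*(-10)) = 833*10 = 8330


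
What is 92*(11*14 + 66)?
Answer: 20240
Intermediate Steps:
92*(11*14 + 66) = 92*(154 + 66) = 92*220 = 20240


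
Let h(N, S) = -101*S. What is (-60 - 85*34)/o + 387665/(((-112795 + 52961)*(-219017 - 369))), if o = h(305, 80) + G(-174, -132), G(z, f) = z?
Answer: 19363544231355/54174063920348 ≈ 0.35743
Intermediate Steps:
o = -8254 (o = -101*80 - 174 = -8080 - 174 = -8254)
(-60 - 85*34)/o + 387665/(((-112795 + 52961)*(-219017 - 369))) = (-60 - 85*34)/(-8254) + 387665/(((-112795 + 52961)*(-219017 - 369))) = (-60 - 2890)*(-1/8254) + 387665/((-59834*(-219386))) = -2950*(-1/8254) + 387665/13126741924 = 1475/4127 + 387665*(1/13126741924) = 1475/4127 + 387665/13126741924 = 19363544231355/54174063920348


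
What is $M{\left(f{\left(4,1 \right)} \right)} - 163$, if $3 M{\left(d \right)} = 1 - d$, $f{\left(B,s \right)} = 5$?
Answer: $- \frac{493}{3} \approx -164.33$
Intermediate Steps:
$M{\left(d \right)} = \frac{1}{3} - \frac{d}{3}$ ($M{\left(d \right)} = \frac{1 - d}{3} = \frac{1}{3} - \frac{d}{3}$)
$M{\left(f{\left(4,1 \right)} \right)} - 163 = \left(\frac{1}{3} - \frac{5}{3}\right) - 163 = - \frac{4}{3} - 163 = - \frac{493}{3}$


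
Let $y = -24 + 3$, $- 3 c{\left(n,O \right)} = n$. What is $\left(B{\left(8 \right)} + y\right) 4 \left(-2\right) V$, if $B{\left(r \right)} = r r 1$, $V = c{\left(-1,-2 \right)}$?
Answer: $- \frac{344}{3} \approx -114.67$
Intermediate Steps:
$c{\left(n,O \right)} = - \frac{n}{3}$
$V = \frac{1}{3}$ ($V = \left(- \frac{1}{3}\right) \left(-1\right) = \frac{1}{3} \approx 0.33333$)
$B{\left(r \right)} = r^{2}$ ($B{\left(r \right)} = r^{2} \cdot 1 = r^{2}$)
$y = -21$
$\left(B{\left(8 \right)} + y\right) 4 \left(-2\right) V = \left(8^{2} - 21\right) 4 \left(-2\right) \frac{1}{3} = \left(64 - 21\right) \left(\left(-8\right) \frac{1}{3}\right) = 43 \left(- \frac{8}{3}\right) = - \frac{344}{3}$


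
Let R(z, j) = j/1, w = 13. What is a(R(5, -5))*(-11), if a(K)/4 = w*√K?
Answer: -572*I*√5 ≈ -1279.0*I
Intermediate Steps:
R(z, j) = j (R(z, j) = j*1 = j)
a(K) = 52*√K (a(K) = 4*(13*√K) = 52*√K)
a(R(5, -5))*(-11) = (52*√(-5))*(-11) = (52*(I*√5))*(-11) = (52*I*√5)*(-11) = -572*I*√5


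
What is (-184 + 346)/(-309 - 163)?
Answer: -81/236 ≈ -0.34322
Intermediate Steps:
(-184 + 346)/(-309 - 163) = 162/(-472) = 162*(-1/472) = -81/236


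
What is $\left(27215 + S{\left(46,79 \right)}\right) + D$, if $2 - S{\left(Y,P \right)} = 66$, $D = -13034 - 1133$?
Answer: $12984$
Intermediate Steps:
$D = -14167$
$S{\left(Y,P \right)} = -64$ ($S{\left(Y,P \right)} = 2 - 66 = -64$)
$\left(27215 + S{\left(46,79 \right)}\right) + D = \left(27215 - 64\right) - 14167 = 27151 - 14167 = 12984$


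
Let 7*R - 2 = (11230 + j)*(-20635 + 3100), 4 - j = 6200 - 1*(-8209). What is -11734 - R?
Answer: -55755765/7 ≈ -7.9651e+6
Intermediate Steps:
j = -14405 (j = 4 - (6200 - 1*(-8209)) = 4 - (6200 + 8209) = 4 - 1*14409 = 4 - 14409 = -14405)
R = 55673627/7 (R = 2/7 + ((11230 - 14405)*(-20635 + 3100))/7 = 2/7 + (-3175*(-17535))/7 = 2/7 + (1/7)*55673625 = 2/7 + 7953375 = 55673627/7 ≈ 7.9534e+6)
-11734 - R = -11734 - 1*55673627/7 = -11734 - 55673627/7 = -55755765/7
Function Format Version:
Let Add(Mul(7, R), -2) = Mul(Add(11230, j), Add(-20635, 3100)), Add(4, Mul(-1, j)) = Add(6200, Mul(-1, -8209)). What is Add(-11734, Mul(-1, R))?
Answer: Rational(-55755765, 7) ≈ -7.9651e+6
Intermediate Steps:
j = -14405 (j = Add(4, Mul(-1, Add(6200, Mul(-1, -8209)))) = Add(4, Mul(-1, Add(6200, 8209))) = Add(4, Mul(-1, 14409)) = Add(4, -14409) = -14405)
R = Rational(55673627, 7) (R = Add(Rational(2, 7), Mul(Rational(1, 7), Mul(Add(11230, -14405), Add(-20635, 3100)))) = Add(Rational(2, 7), Mul(Rational(1, 7), Mul(-3175, -17535))) = Add(Rational(2, 7), Mul(Rational(1, 7), 55673625)) = Add(Rational(2, 7), 7953375) = Rational(55673627, 7) ≈ 7.9534e+6)
Add(-11734, Mul(-1, R)) = Add(-11734, Mul(-1, Rational(55673627, 7))) = Add(-11734, Rational(-55673627, 7)) = Rational(-55755765, 7)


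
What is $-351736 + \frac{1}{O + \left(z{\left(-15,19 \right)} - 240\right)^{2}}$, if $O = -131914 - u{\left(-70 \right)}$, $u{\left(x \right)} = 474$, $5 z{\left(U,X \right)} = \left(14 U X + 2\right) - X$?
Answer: $- \frac{8372424416639}{23803149} \approx -3.5174 \cdot 10^{5}$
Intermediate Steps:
$z{\left(U,X \right)} = \frac{2}{5} - \frac{X}{5} + \frac{14 U X}{5}$ ($z{\left(U,X \right)} = \frac{\left(14 U X + 2\right) - X}{5} = \frac{\left(2 + 14 U X\right) - X}{5} = \frac{2 - X + 14 U X}{5} = \frac{2}{5} - \frac{X}{5} + \frac{14 U X}{5}$)
$O = -132388$ ($O = -131914 - 474 = -132388$)
$-351736 + \frac{1}{O + \left(z{\left(-15,19 \right)} - 240\right)^{2}} = -351736 + \frac{1}{-132388 + \left(\left(\frac{2}{5} - \frac{19}{5} + \frac{14}{5} \left(-15\right) 19\right) - 240\right)^{2}} = -351736 + \frac{1}{-132388 + \left(\left(\frac{2}{5} - \frac{19}{5} - 798\right) - 240\right)^{2}} = -351736 + \frac{1}{-132388 + \left(- \frac{4007}{5} - 240\right)^{2}} = -351736 + \frac{1}{-132388 + \left(- \frac{5207}{5}\right)^{2}} = -351736 + \frac{1}{-132388 + \frac{27112849}{25}} = -351736 + \frac{1}{\frac{23803149}{25}} = -351736 + \frac{25}{23803149} = - \frac{8372424416639}{23803149}$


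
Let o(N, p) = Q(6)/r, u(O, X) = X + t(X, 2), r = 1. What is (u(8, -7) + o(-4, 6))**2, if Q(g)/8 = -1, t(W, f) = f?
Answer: 169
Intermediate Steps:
Q(g) = -8 (Q(g) = 8*(-1) = -8)
u(O, X) = 2 + X (u(O, X) = X + 2 = 2 + X)
o(N, p) = -8 (o(N, p) = -8/1 = -8*1 = -8)
(u(8, -7) + o(-4, 6))**2 = ((2 - 7) - 8)**2 = (-5 - 8)**2 = (-13)**2 = 169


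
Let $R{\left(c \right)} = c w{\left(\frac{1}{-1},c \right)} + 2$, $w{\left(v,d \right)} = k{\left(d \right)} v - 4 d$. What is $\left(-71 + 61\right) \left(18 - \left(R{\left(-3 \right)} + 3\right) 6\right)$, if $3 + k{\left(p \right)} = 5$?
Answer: $-1680$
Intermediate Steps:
$k{\left(p \right)} = 2$ ($k{\left(p \right)} = -3 + 5 = 2$)
$w{\left(v,d \right)} = - 4 d + 2 v$ ($w{\left(v,d \right)} = 2 v - 4 d = - 4 d + 2 v$)
$R{\left(c \right)} = 2 + c \left(-2 - 4 c\right)$ ($R{\left(c \right)} = c \left(- 4 c + \frac{2}{-1}\right) + 2 = c \left(- 4 c + 2 \left(-1\right)\right) + 2 = c \left(- 4 c - 2\right) + 2 = c \left(-2 - 4 c\right) + 2 = 2 + c \left(-2 - 4 c\right)$)
$\left(-71 + 61\right) \left(18 - \left(R{\left(-3 \right)} + 3\right) 6\right) = \left(-71 + 61\right) \left(18 - \left(\left(2 - - 6 \left(1 + 2 \left(-3\right)\right)\right) + 3\right) 6\right) = - 10 \left(18 - \left(\left(2 - - 6 \left(1 - 6\right)\right) + 3\right) 6\right) = - 10 \left(18 - \left(\left(2 - \left(-6\right) \left(-5\right)\right) + 3\right) 6\right) = - 10 \left(18 - \left(\left(2 - 30\right) + 3\right) 6\right) = - 10 \left(18 - \left(-28 + 3\right) 6\right) = - 10 \left(18 - \left(-25\right) 6\right) = - 10 \left(18 - -150\right) = - 10 \left(18 + 150\right) = \left(-10\right) 168 = -1680$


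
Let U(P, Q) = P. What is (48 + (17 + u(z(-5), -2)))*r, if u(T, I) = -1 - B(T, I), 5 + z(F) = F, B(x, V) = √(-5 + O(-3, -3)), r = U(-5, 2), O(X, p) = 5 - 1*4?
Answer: -320 + 10*I ≈ -320.0 + 10.0*I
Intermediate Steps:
O(X, p) = 1 (O(X, p) = 5 - 4 = 1)
r = -5
B(x, V) = 2*I (B(x, V) = √(-5 + 1) = √(-4) = 2*I)
z(F) = -5 + F
u(T, I) = -1 - 2*I
(48 + (17 + u(z(-5), -2)))*r = (48 + (17 + (-1 - 2*I)))*(-5) = (48 + (16 - 2*I))*(-5) = (64 - 2*I)*(-5) = -320 + 10*I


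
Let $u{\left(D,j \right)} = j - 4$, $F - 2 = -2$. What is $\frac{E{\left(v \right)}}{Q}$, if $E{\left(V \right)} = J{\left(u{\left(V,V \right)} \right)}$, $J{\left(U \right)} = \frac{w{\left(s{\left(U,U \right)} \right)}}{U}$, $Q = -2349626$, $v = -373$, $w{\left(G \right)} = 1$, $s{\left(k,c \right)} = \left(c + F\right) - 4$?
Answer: $\frac{1}{885809002} \approx 1.1289 \cdot 10^{-9}$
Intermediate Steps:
$F = 0$ ($F = 2 - 2 = 0$)
$s{\left(k,c \right)} = -4 + c$ ($s{\left(k,c \right)} = \left(c + 0\right) - 4 = c - 4 = -4 + c$)
$u{\left(D,j \right)} = -4 + j$
$J{\left(U \right)} = \frac{1}{U}$ ($J{\left(U \right)} = 1 \frac{1}{U} = \frac{1}{U}$)
$E{\left(V \right)} = \frac{1}{-4 + V}$
$\frac{E{\left(v \right)}}{Q} = \frac{1}{\left(-4 - 373\right) \left(-2349626\right)} = \frac{1}{-377} \left(- \frac{1}{2349626}\right) = \left(- \frac{1}{377}\right) \left(- \frac{1}{2349626}\right) = \frac{1}{885809002}$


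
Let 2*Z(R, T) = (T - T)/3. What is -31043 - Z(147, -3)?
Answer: -31043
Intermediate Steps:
Z(R, T) = 0 (Z(R, T) = ((T - T)/3)/2 = (0*(1/3))/2 = (1/2)*0 = 0)
-31043 - Z(147, -3) = -31043 - 1*0 = -31043 + 0 = -31043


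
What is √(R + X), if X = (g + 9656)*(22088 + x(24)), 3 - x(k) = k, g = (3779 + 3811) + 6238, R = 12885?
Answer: √518234313 ≈ 22765.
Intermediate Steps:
g = 13828 (g = 7590 + 6238 = 13828)
x(k) = 3 - k
X = 518221428 (X = (13828 + 9656)*(22088 + (3 - 1*24)) = 23484*(22088 + (3 - 24)) = 23484*(22088 - 21) = 23484*22067 = 518221428)
√(R + X) = √(12885 + 518221428) = √518234313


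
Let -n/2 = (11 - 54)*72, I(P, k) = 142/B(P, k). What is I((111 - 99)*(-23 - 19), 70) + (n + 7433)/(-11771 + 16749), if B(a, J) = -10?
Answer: -285313/24890 ≈ -11.463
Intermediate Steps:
I(P, k) = -71/5 (I(P, k) = 142/(-10) = 142*(-⅒) = -71/5)
n = 6192 (n = -2*(11 - 54)*72 = -(-86)*72 = -2*(-3096) = 6192)
I((111 - 99)*(-23 - 19), 70) + (n + 7433)/(-11771 + 16749) = -71/5 + (6192 + 7433)/(-11771 + 16749) = -71/5 + 13625/4978 = -285313/24890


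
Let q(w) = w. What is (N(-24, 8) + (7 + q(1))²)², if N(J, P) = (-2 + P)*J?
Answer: 6400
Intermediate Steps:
N(J, P) = J*(-2 + P)
(N(-24, 8) + (7 + q(1))²)² = (-24*(-2 + 8) + (7 + 1)²)² = (-24*6 + 8²)² = (-144 + 64)² = (-80)² = 6400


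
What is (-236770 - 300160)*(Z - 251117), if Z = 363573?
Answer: -60381000080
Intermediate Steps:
(-236770 - 300160)*(Z - 251117) = (-236770 - 300160)*(363573 - 251117) = -536930*112456 = -60381000080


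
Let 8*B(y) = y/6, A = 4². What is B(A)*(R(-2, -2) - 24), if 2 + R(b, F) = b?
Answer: -28/3 ≈ -9.3333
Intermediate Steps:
R(b, F) = -2 + b
A = 16
B(y) = y/48 (B(y) = (y/6)/8 = y/48)
B(A)*(R(-2, -2) - 24) = ((1/48)*16)*((-2 - 2) - 24) = (-4 - 24)/3 = (⅓)*(-28) = -28/3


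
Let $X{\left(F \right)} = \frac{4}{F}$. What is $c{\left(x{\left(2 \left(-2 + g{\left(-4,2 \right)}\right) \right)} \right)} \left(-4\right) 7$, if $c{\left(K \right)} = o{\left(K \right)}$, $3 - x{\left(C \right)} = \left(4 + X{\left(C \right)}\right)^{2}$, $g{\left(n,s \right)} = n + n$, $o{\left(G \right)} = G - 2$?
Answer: $\frac{9408}{25} \approx 376.32$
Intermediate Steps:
$o{\left(G \right)} = -2 + G$
$g{\left(n,s \right)} = 2 n$
$x{\left(C \right)} = 3 - \left(4 + \frac{4}{C}\right)^{2}$
$c{\left(K \right)} = -2 + K$
$c{\left(x{\left(2 \left(-2 + g{\left(-4,2 \right)}\right) \right)} \right)} \left(-4\right) 7 = \left(-2 + \left(3 - \frac{16 \left(1 + 2 \left(-2 + 2 \left(-4\right)\right)\right)^{2}}{4 \left(-2 + 2 \left(-4\right)\right)^{2}}\right)\right) \left(-4\right) 7 = \left(-2 + \left(3 - \frac{16 \left(1 + 2 \left(-2 - 8\right)\right)^{2}}{4 \left(-2 - 8\right)^{2}}\right)\right) \left(-4\right) 7 = \left(-2 + \left(3 - \frac{16 \left(1 + 2 \left(-10\right)\right)^{2}}{400}\right)\right) \left(-4\right) 7 = \left(-2 + \left(3 - \frac{16 \left(1 - 20\right)^{2}}{400}\right)\right) \left(-4\right) 7 = \left(-2 + \left(3 - \frac{\left(-19\right)^{2}}{25}\right)\right) \left(-4\right) 7 = \left(-2 + \left(3 - \frac{1}{25} \cdot 361\right)\right) \left(-4\right) 7 = \left(-2 + \left(3 - \frac{361}{25}\right)\right) \left(-4\right) 7 = \left(-2 - \frac{286}{25}\right) \left(-4\right) 7 = \left(- \frac{336}{25}\right) \left(-4\right) 7 = \frac{1344}{25} \cdot 7 = \frac{9408}{25}$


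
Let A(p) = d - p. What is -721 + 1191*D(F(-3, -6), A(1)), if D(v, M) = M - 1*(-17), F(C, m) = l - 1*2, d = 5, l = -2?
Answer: 24290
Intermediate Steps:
F(C, m) = -4 (F(C, m) = -2 - 1*2 = -2 - 2 = -4)
A(p) = 5 - p
D(v, M) = 17 + M (D(v, M) = M + 17 = 17 + M)
-721 + 1191*D(F(-3, -6), A(1)) = -721 + 1191*(17 + (5 - 1*1)) = -721 + 1191*(17 + (5 - 1)) = -721 + 1191*(17 + 4) = -721 + 1191*21 = -721 + 25011 = 24290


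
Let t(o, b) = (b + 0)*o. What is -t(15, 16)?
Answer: -240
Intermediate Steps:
t(o, b) = b*o
-t(15, 16) = -16*15 = -1*240 = -240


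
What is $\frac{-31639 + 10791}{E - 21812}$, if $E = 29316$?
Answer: $- \frac{1303}{469} \approx -2.7783$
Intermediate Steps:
$\frac{-31639 + 10791}{E - 21812} = \frac{-31639 + 10791}{29316 - 21812} = - \frac{20848}{29316 - 21812} = - \frac{20848}{7504} = \left(-20848\right) \frac{1}{7504} = - \frac{1303}{469}$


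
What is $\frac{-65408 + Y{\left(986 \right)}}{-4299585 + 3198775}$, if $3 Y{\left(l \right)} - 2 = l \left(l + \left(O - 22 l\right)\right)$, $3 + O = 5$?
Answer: $\frac{3435061}{550405} \approx 6.241$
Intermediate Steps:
$O = 2$ ($O = -3 + 5 = 2$)
$Y{\left(l \right)} = \frac{2}{3} + \frac{l \left(2 - 21 l\right)}{3}$ ($Y{\left(l \right)} = \frac{2}{3} + \frac{l \left(l - \left(-2 + 22 l\right)\right)}{3} = \frac{2}{3} + \frac{l \left(2 - 21 l\right)}{3}$)
$\frac{-65408 + Y{\left(986 \right)}}{-4299585 + 3198775} = \frac{-65408 + \left(\frac{2}{3} - 7 \cdot 986^{2} + \frac{2}{3} \cdot 986\right)}{-4299585 + 3198775} = \frac{-65408 + \left(\frac{2}{3} - 6805372 + \frac{1972}{3}\right)}{-1100810} = \left(-65408 + \left(\frac{2}{3} - 6805372 + \frac{1972}{3}\right)\right) \left(- \frac{1}{1100810}\right) = \left(-65408 - 6804714\right) \left(- \frac{1}{1100810}\right) = \left(-6870122\right) \left(- \frac{1}{1100810}\right) = \frac{3435061}{550405}$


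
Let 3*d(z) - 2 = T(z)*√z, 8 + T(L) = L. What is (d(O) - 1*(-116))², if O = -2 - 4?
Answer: 121324/9 - 9800*I*√6/9 ≈ 13480.0 - 2667.2*I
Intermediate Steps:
O = -6
T(L) = -8 + L
d(z) = ⅔ + √z*(-8 + z)/3 (d(z) = ⅔ + ((-8 + z)*√z)/3 = ⅔ + (√z*(-8 + z))/3 = ⅔ + √z*(-8 + z)/3)
(d(O) - 1*(-116))² = ((⅔ + √(-6)*(-8 - 6)/3) - 1*(-116))² = ((⅔ + (⅓)*(I*√6)*(-14)) + 116)² = ((⅔ - 14*I*√6/3) + 116)² = (350/3 - 14*I*√6/3)²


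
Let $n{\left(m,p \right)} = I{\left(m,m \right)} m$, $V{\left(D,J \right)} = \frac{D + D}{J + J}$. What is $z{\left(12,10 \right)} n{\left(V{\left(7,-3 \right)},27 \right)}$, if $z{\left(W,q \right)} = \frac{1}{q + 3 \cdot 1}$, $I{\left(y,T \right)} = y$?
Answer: $\frac{49}{117} \approx 0.4188$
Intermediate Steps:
$V{\left(D,J \right)} = \frac{D}{J}$ ($V{\left(D,J \right)} = \frac{2 D}{2 J} = 2 D \frac{1}{2 J} = \frac{D}{J}$)
$z{\left(W,q \right)} = \frac{1}{3 + q}$ ($z{\left(W,q \right)} = \frac{1}{q + 3} = \frac{1}{3 + q}$)
$n{\left(m,p \right)} = m^{2}$ ($n{\left(m,p \right)} = m m = m^{2}$)
$z{\left(12,10 \right)} n{\left(V{\left(7,-3 \right)},27 \right)} = \frac{\left(\frac{7}{-3}\right)^{2}}{3 + 10} = \frac{\left(7 \left(- \frac{1}{3}\right)\right)^{2}}{13} = \frac{\left(- \frac{7}{3}\right)^{2}}{13} = \frac{1}{13} \cdot \frac{49}{9} = \frac{49}{117}$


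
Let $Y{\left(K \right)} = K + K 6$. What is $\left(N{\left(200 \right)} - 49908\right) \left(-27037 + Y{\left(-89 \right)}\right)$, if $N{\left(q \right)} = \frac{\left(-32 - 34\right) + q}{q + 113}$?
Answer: $\frac{432078796200}{313} \approx 1.3804 \cdot 10^{9}$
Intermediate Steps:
$Y{\left(K \right)} = 7 K$ ($Y{\left(K \right)} = K + 6 K = 7 K$)
$N{\left(q \right)} = \frac{-66 + q}{113 + q}$
$\left(N{\left(200 \right)} - 49908\right) \left(-27037 + Y{\left(-89 \right)}\right) = \left(\frac{-66 + 200}{113 + 200} - 49908\right) \left(-27037 + 7 \left(-89\right)\right) = \left(\frac{1}{313} \cdot 134 - 49908\right) \left(-27037 - 623\right) = \left(\frac{1}{313} \cdot 134 - 49908\right) \left(-27660\right) = \left(\frac{134}{313} - 49908\right) \left(-27660\right) = \left(- \frac{15621070}{313}\right) \left(-27660\right) = \frac{432078796200}{313}$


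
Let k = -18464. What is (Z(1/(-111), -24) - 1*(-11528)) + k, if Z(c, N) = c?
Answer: -769897/111 ≈ -6936.0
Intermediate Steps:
(Z(1/(-111), -24) - 1*(-11528)) + k = (1/(-111) - 1*(-11528)) - 18464 = (-1/111 + 11528) - 18464 = 1279607/111 - 18464 = -769897/111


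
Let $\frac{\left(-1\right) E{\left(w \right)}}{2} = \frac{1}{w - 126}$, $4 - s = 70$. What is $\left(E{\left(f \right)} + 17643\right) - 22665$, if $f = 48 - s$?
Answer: $- \frac{30131}{6} \approx -5021.8$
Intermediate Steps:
$s = -66$ ($s = 4 - 70 = -66$)
$f = 114$ ($f = 48 - -66 = 48 + 66 = 114$)
$E{\left(w \right)} = - \frac{2}{-126 + w}$ ($E{\left(w \right)} = - \frac{2}{w - 126} = - \frac{2}{-126 + w}$)
$\left(E{\left(f \right)} + 17643\right) - 22665 = \left(- \frac{2}{-126 + 114} + 17643\right) - 22665 = \left(- \frac{2}{-12} + 17643\right) - 22665 = \left(\left(-2\right) \left(- \frac{1}{12}\right) + 17643\right) - 22665 = \left(\frac{1}{6} + 17643\right) - 22665 = \frac{105859}{6} - 22665 = - \frac{30131}{6}$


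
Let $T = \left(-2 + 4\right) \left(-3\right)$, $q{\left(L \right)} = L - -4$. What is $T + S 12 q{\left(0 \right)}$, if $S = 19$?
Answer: $906$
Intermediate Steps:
$q{\left(L \right)} = 4 + L$ ($q{\left(L \right)} = L + 4 = 4 + L$)
$T = -6$ ($T = 2 \left(-3\right) = -6$)
$T + S 12 q{\left(0 \right)} = -6 + 19 \cdot 12 \left(4 + 0\right) = -6 + 19 \cdot 12 \cdot 4 = -6 + 19 \cdot 48 = -6 + 912 = 906$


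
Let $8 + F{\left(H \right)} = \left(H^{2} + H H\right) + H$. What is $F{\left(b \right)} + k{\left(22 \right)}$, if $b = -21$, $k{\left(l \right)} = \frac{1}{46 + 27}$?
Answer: $\frac{62270}{73} \approx 853.01$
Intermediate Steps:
$k{\left(l \right)} = \frac{1}{73}$
$F{\left(H \right)} = -8 + H + 2 H^{2}$ ($F{\left(H \right)} = -8 + \left(\left(H^{2} + H H\right) + H\right) = -8 + \left(\left(H^{2} + H^{2}\right) + H\right) = -8 + \left(2 H^{2} + H\right) = -8 + \left(H + 2 H^{2}\right) = -8 + H + 2 H^{2}$)
$F{\left(b \right)} + k{\left(22 \right)} = \left(-8 - 21 + 2 \left(-21\right)^{2}\right) + \frac{1}{73} = \left(-8 - 21 + 2 \cdot 441\right) + \frac{1}{73} = \left(-8 - 21 + 882\right) + \frac{1}{73} = 853 + \frac{1}{73} = \frac{62270}{73}$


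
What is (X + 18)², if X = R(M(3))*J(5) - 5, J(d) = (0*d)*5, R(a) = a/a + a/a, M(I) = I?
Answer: 169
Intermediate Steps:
R(a) = 2 (R(a) = 1 + 1 = 2)
J(d) = 0 (J(d) = 0*5 = 0)
X = -5 (X = 2*0 - 5 = 0 - 5 = -5)
(X + 18)² = (-5 + 18)² = 13² = 169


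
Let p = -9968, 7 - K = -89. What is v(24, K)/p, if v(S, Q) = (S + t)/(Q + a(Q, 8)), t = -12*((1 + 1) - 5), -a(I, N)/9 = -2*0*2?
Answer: -5/79744 ≈ -6.2701e-5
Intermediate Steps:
K = 96 (K = 7 - 1*(-89) = 7 + 89 = 96)
a(I, N) = 0 (a(I, N) = -9*(-2*0)*2 = -0*2 = -9*0 = 0)
t = 36 (t = -12*(2 - 5) = -12*(-3) = 36)
v(S, Q) = (36 + S)/Q (v(S, Q) = (S + 36)/(Q + 0) = (36 + S)/Q)
v(24, K)/p = ((36 + 24)/96)/(-9968) = ((1/96)*60)*(-1/9968) = (5/8)*(-1/9968) = -5/79744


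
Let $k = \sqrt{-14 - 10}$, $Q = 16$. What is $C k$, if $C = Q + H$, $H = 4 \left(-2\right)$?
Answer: $16 i \sqrt{6} \approx 39.192 i$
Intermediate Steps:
$H = -8$
$k = 2 i \sqrt{6}$ ($k = \sqrt{-24} = 2 i \sqrt{6} \approx 4.899 i$)
$C = 8$ ($C = 16 - 8 = 8$)
$C k = 8 \cdot 2 i \sqrt{6} = 16 i \sqrt{6}$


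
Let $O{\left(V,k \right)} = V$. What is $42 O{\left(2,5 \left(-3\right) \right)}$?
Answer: $84$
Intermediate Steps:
$42 O{\left(2,5 \left(-3\right) \right)} = 42 \cdot 2 = 84$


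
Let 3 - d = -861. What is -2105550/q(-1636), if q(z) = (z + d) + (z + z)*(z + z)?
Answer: -116975/594734 ≈ -0.19668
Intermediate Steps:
d = 864 (d = 3 - 1*(-861) = 3 + 861 = 864)
q(z) = 864 + z + 4*z² (q(z) = (z + 864) + (z + z)*(z + z) = (864 + z) + (2*z)*(2*z) = (864 + z) + 4*z² = 864 + z + 4*z²)
-2105550/q(-1636) = -2105550/(864 - 1636 + 4*(-1636)²) = -2105550/(864 - 1636 + 4*2676496) = -2105550/(864 - 1636 + 10705984) = -2105550/10705212 = -2105550*1/10705212 = -116975/594734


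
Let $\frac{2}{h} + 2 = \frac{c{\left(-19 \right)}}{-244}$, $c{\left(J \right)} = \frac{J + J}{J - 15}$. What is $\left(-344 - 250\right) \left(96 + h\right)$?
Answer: $- \frac{469226736}{8315} \approx -56431.0$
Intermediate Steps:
$c{\left(J \right)} = \frac{2 J}{-15 + J}$
$h = - \frac{8296}{8315}$ ($h = \frac{2}{-2 + \frac{2 \left(-19\right) \frac{1}{-15 - 19}}{-244}} = \frac{2}{-2 + 2 \left(-19\right) \frac{1}{-34} \left(- \frac{1}{244}\right)} = \frac{2}{-2 + 2 \left(-19\right) \left(- \frac{1}{34}\right) \left(- \frac{1}{244}\right)} = \frac{2}{-2 + \frac{19}{17} \left(- \frac{1}{244}\right)} = \frac{2}{-2 - \frac{19}{4148}} = \frac{2}{- \frac{8315}{4148}} = 2 \left(- \frac{4148}{8315}\right) = - \frac{8296}{8315} \approx -0.99771$)
$\left(-344 - 250\right) \left(96 + h\right) = \left(-344 - 250\right) \left(96 - \frac{8296}{8315}\right) = \left(-594\right) \frac{789944}{8315} = - \frac{469226736}{8315}$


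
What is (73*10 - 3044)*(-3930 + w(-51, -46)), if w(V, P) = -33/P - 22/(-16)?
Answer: 836204395/92 ≈ 9.0892e+6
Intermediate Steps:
w(V, P) = 11/8 - 33/P (w(V, P) = -33/P - 22*(-1/16) = -33/P + 11/8 = 11/8 - 33/P)
(73*10 - 3044)*(-3930 + w(-51, -46)) = (73*10 - 3044)*(-3930 + (11/8 - 33/(-46))) = (730 - 3044)*(-3930 + (11/8 - 33*(-1/46))) = -2314*(-3930 + (11/8 + 33/46)) = -2314*(-3930 + 385/184) = -2314*(-722735/184) = 836204395/92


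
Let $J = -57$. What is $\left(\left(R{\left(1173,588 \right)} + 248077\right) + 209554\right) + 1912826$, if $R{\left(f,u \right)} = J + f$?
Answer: $2371573$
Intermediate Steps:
$R{\left(f,u \right)} = -57 + f$
$\left(\left(R{\left(1173,588 \right)} + 248077\right) + 209554\right) + 1912826 = \left(\left(\left(-57 + 1173\right) + 248077\right) + 209554\right) + 1912826 = \left(\left(1116 + 248077\right) + 209554\right) + 1912826 = \left(249193 + 209554\right) + 1912826 = 458747 + 1912826 = 2371573$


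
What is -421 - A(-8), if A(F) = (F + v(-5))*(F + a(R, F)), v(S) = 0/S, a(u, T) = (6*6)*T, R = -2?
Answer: -2789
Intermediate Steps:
a(u, T) = 36*T
v(S) = 0
A(F) = 37*F**2 (A(F) = (F + 0)*(F + 36*F) = F*(37*F) = 37*F**2)
-421 - A(-8) = -421 - 37*(-8)**2 = -421 - 37*64 = -421 - 1*2368 = -421 - 2368 = -2789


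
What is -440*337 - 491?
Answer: -148771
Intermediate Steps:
-440*337 - 491 = -148280 - 491 = -148771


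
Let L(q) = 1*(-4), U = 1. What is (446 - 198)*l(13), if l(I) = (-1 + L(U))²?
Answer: 6200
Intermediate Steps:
L(q) = -4
l(I) = 25 (l(I) = (-1 - 4)² = (-5)² = 25)
(446 - 198)*l(13) = (446 - 198)*25 = 248*25 = 6200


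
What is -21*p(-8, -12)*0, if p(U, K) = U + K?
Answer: 0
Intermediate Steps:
p(U, K) = K + U
-21*p(-8, -12)*0 = -21*(-12 - 8)*0 = -(-420)*0 = -21*0 = 0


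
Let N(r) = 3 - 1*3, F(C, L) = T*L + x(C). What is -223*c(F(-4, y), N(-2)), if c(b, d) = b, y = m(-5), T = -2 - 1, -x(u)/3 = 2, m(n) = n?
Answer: -2007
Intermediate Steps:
x(u) = -6 (x(u) = -3*2 = -6)
T = -3
y = -5
F(C, L) = -6 - 3*L (F(C, L) = -3*L - 6 = -6 - 3*L)
N(r) = 0 (N(r) = 3 - 3 = 0)
-223*c(F(-4, y), N(-2)) = -223*(-6 - 3*(-5)) = -223*(-6 + 15) = -223*9 = -2007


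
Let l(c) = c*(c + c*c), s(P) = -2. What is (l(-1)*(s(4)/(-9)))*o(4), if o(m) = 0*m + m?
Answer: 0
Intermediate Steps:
o(m) = m (o(m) = 0 + m = m)
l(c) = c*(c + c²)
(l(-1)*(s(4)/(-9)))*o(4) = (((-1)²*(1 - 1))*(-2/(-9)))*4 = ((1*0)*(-2*(-⅑)))*4 = (0*(2/9))*4 = 0*4 = 0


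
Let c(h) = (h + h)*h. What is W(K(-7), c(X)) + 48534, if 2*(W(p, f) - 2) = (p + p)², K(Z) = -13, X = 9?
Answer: 48874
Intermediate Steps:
c(h) = 2*h² (c(h) = (2*h)*h = 2*h²)
W(p, f) = 2 + 2*p² (W(p, f) = 2 + (p + p)²/2 = 2 + (2*p)²/2 = 2 + (4*p²)/2 = 2 + 2*p²)
W(K(-7), c(X)) + 48534 = (2 + 2*(-13)²) + 48534 = (2 + 2*169) + 48534 = (2 + 338) + 48534 = 340 + 48534 = 48874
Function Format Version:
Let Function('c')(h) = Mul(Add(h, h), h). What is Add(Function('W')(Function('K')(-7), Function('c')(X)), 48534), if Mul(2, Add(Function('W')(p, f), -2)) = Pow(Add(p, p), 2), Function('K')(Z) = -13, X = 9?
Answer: 48874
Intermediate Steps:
Function('c')(h) = Mul(2, Pow(h, 2)) (Function('c')(h) = Mul(Mul(2, h), h) = Mul(2, Pow(h, 2)))
Function('W')(p, f) = Add(2, Mul(2, Pow(p, 2))) (Function('W')(p, f) = Add(2, Mul(Rational(1, 2), Pow(Add(p, p), 2))) = Add(2, Mul(Rational(1, 2), Pow(Mul(2, p), 2))) = Add(2, Mul(Rational(1, 2), Mul(4, Pow(p, 2)))) = Add(2, Mul(2, Pow(p, 2))))
Add(Function('W')(Function('K')(-7), Function('c')(X)), 48534) = Add(Add(2, Mul(2, Pow(-13, 2))), 48534) = Add(Add(2, Mul(2, 169)), 48534) = Add(Add(2, 338), 48534) = Add(340, 48534) = 48874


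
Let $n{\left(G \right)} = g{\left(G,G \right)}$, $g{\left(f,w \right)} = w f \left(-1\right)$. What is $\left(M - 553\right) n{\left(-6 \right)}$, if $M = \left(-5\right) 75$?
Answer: $33408$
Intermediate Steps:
$M = -375$
$g{\left(f,w \right)} = - f w$ ($g{\left(f,w \right)} = f w \left(-1\right) = - f w$)
$n{\left(G \right)} = - G^{2}$ ($n{\left(G \right)} = - G G = - G^{2}$)
$\left(M - 553\right) n{\left(-6 \right)} = \left(-375 - 553\right) \left(- \left(-6\right)^{2}\right) = \left(-375 - 553\right) \left(\left(-1\right) 36\right) = \left(-928\right) \left(-36\right) = 33408$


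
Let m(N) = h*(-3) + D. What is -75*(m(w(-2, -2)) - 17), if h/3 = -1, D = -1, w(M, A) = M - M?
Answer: 675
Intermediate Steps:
w(M, A) = 0
h = -3 (h = 3*(-1) = -3)
m(N) = 8 (m(N) = -3*(-3) - 1 = 9 - 1 = 8)
-75*(m(w(-2, -2)) - 17) = -75*(8 - 17) = -75*(-9) = 675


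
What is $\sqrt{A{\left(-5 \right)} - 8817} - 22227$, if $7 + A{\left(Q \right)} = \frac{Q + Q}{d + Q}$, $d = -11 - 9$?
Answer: $-22227 + \frac{3 i \sqrt{24510}}{5} \approx -22227.0 + 93.934 i$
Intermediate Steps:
$d = -20$
$A{\left(Q \right)} = -7 + \frac{2 Q}{-20 + Q}$ ($A{\left(Q \right)} = -7 + \frac{Q + Q}{-20 + Q} = -7 + \frac{2 Q}{-20 + Q}$)
$\sqrt{A{\left(-5 \right)} - 8817} - 22227 = \sqrt{\frac{5 \left(28 - -5\right)}{-20 - 5} - 8817} - 22227 = \sqrt{\frac{5 \left(28 + 5\right)}{-25} - 8817} - 22227 = \sqrt{5 \left(- \frac{1}{25}\right) 33 - 8817} - 22227 = \sqrt{- \frac{33}{5} - 8817} - 22227 = \sqrt{- \frac{44118}{5}} - 22227 = \frac{3 i \sqrt{24510}}{5} - 22227 = -22227 + \frac{3 i \sqrt{24510}}{5}$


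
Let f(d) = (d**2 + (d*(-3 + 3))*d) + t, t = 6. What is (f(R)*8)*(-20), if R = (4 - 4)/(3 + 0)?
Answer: -960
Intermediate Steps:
R = 0 (R = 0/3 = 0*(1/3) = 0)
f(d) = 6 + d**2 (f(d) = (d**2 + (d*(-3 + 3))*d) + 6 = (d**2 + (d*0)*d) + 6 = (d**2 + 0*d) + 6 = (d**2 + 0) + 6 = d**2 + 6 = 6 + d**2)
(f(R)*8)*(-20) = ((6 + 0**2)*8)*(-20) = ((6 + 0)*8)*(-20) = (6*8)*(-20) = 48*(-20) = -960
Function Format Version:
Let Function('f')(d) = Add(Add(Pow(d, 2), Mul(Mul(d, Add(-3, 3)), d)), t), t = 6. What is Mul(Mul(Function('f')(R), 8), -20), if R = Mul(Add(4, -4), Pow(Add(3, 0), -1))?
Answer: -960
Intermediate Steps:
R = 0 (R = Mul(0, Pow(3, -1)) = Mul(0, Rational(1, 3)) = 0)
Function('f')(d) = Add(6, Pow(d, 2)) (Function('f')(d) = Add(Add(Pow(d, 2), Mul(Mul(d, Add(-3, 3)), d)), 6) = Add(Add(Pow(d, 2), Mul(Mul(d, 0), d)), 6) = Add(Add(Pow(d, 2), Mul(0, d)), 6) = Add(Add(Pow(d, 2), 0), 6) = Add(Pow(d, 2), 6) = Add(6, Pow(d, 2)))
Mul(Mul(Function('f')(R), 8), -20) = Mul(Mul(Add(6, Pow(0, 2)), 8), -20) = Mul(Mul(Add(6, 0), 8), -20) = Mul(Mul(6, 8), -20) = Mul(48, -20) = -960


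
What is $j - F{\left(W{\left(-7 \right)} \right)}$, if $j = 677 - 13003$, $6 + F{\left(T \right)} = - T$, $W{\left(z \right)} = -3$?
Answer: $-12323$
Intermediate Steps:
$F{\left(T \right)} = -6 - T$
$j = -12326$
$j - F{\left(W{\left(-7 \right)} \right)} = -12326 - \left(-6 - -3\right) = -12326 - \left(-6 + 3\right) = -12326 - -3 = -12326 + 3 = -12323$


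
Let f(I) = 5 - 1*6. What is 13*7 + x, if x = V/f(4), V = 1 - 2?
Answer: 92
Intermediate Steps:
f(I) = -1 (f(I) = 5 - 6 = -1)
V = -1
x = 1 (x = -1/(-1) = -1*(-1) = 1)
13*7 + x = 13*7 + 1 = 91 + 1 = 92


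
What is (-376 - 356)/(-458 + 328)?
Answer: 366/65 ≈ 5.6308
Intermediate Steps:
(-376 - 356)/(-458 + 328) = -732/(-130) = -732*(-1/130) = 366/65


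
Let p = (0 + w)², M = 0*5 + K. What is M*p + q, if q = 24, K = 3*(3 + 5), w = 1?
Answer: 48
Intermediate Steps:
K = 24 (K = 3*8 = 24)
M = 24 (M = 0*5 + 24 = 0 + 24 = 24)
p = 1 (p = (0 + 1)² = 1² = 1)
M*p + q = 24*1 + 24 = 24 + 24 = 48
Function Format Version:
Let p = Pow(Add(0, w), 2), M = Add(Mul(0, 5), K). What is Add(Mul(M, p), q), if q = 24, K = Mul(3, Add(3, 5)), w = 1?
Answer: 48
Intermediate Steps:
K = 24 (K = Mul(3, 8) = 24)
M = 24 (M = Add(Mul(0, 5), 24) = Add(0, 24) = 24)
p = 1 (p = Pow(Add(0, 1), 2) = Pow(1, 2) = 1)
Add(Mul(M, p), q) = Add(Mul(24, 1), 24) = Add(24, 24) = 48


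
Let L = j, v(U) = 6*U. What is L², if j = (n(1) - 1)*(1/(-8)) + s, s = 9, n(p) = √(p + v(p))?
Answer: (73 - √7)²/64 ≈ 77.339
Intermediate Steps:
n(p) = √7*√p (n(p) = √(p + 6*p) = √(7*p) = √7*√p)
j = 73/8 - √7/8 (j = (√7*√1 - 1)*(1/(-8)) + 9 = (√7*1 - 1)*(1*(-⅛)) + 9 = (√7 - 1)*(-⅛) + 9 = (-1 + √7)*(-⅛) + 9 = (⅛ - √7/8) + 9 = 73/8 - √7/8 ≈ 8.7943)
L = 73/8 - √7/8 ≈ 8.7943
L² = (73/8 - √7/8)²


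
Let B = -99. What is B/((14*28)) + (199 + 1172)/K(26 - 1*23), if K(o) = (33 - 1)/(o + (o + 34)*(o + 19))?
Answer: 54884847/1568 ≈ 35003.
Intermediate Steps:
K(o) = 32/(o + (19 + o)*(34 + o)) (K(o) = 32/(o + (34 + o)*(19 + o)) = 32/(o + (19 + o)*(34 + o)))
B/((14*28)) + (199 + 1172)/K(26 - 1*23) = -99/(14*28) + (199 + 1172)/((32/(646 + (26 - 1*23)² + 54*(26 - 1*23)))) = -99/392 + 1371/((32/(646 + (26 - 23)² + 54*(26 - 23)))) = -99*1/392 + 1371/((32/(646 + 3² + 54*3))) = -99/392 + 1371/((32/(646 + 9 + 162))) = -99/392 + 1371/((32/817)) = -99/392 + 1371/((32*(1/817))) = -99/392 + 1371/(32/817) = -99/392 + 1371*(817/32) = -99/392 + 1120107/32 = 54884847/1568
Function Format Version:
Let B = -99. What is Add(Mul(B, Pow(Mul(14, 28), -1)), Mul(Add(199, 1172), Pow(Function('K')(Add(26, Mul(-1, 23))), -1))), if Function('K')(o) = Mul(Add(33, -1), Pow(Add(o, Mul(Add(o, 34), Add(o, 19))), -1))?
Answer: Rational(54884847, 1568) ≈ 35003.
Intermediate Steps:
Function('K')(o) = Mul(32, Pow(Add(o, Mul(Add(19, o), Add(34, o))), -1)) (Function('K')(o) = Mul(32, Pow(Add(o, Mul(Add(34, o), Add(19, o))), -1)) = Mul(32, Pow(Add(o, Mul(Add(19, o), Add(34, o))), -1)))
Add(Mul(B, Pow(Mul(14, 28), -1)), Mul(Add(199, 1172), Pow(Function('K')(Add(26, Mul(-1, 23))), -1))) = Add(Mul(-99, Pow(Mul(14, 28), -1)), Mul(Add(199, 1172), Pow(Mul(32, Pow(Add(646, Pow(Add(26, Mul(-1, 23)), 2), Mul(54, Add(26, Mul(-1, 23)))), -1)), -1))) = Add(Mul(-99, Pow(392, -1)), Mul(1371, Pow(Mul(32, Pow(Add(646, Pow(Add(26, -23), 2), Mul(54, Add(26, -23))), -1)), -1))) = Add(Mul(-99, Rational(1, 392)), Mul(1371, Pow(Mul(32, Pow(Add(646, Pow(3, 2), Mul(54, 3)), -1)), -1))) = Add(Rational(-99, 392), Mul(1371, Pow(Mul(32, Pow(Add(646, 9, 162), -1)), -1))) = Add(Rational(-99, 392), Mul(1371, Pow(Mul(32, Pow(817, -1)), -1))) = Add(Rational(-99, 392), Mul(1371, Pow(Mul(32, Rational(1, 817)), -1))) = Add(Rational(-99, 392), Mul(1371, Pow(Rational(32, 817), -1))) = Add(Rational(-99, 392), Mul(1371, Rational(817, 32))) = Add(Rational(-99, 392), Rational(1120107, 32)) = Rational(54884847, 1568)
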